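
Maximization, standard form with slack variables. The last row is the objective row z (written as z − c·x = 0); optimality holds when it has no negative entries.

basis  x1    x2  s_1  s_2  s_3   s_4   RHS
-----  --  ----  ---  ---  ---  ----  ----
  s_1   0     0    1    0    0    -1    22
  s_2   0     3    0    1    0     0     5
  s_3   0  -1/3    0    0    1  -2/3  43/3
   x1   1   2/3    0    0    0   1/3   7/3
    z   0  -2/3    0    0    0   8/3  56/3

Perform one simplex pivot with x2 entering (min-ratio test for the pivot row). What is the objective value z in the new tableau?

Ratio test on column x2 — row 1: entry 0 ≤ 0; row 2: 5/3 = 5/3; row 3: entry -1/3 ≤ 0; row 4: (7/3)/(2/3) = 7/2. Minimum is 5/3 at row 2 (s_2 leaves); pivot element 3.
Pivot on row 2; the z-row RHS becomes 56/3 − (-2/3)·(5/3) = 178/9.

178/9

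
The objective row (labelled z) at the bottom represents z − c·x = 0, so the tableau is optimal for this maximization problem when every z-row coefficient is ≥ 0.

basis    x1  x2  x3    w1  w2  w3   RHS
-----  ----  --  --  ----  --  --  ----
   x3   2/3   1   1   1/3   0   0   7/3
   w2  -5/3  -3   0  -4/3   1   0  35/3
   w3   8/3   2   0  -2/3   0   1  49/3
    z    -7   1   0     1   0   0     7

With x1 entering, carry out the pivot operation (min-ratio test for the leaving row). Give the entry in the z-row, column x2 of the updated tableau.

Ratio test on column x1 — row 1: (7/3)/(2/3) = 7/2; row 2: entry -5/3 ≤ 0; row 3: (49/3)/(8/3) = 49/8. Minimum is 7/2 at row 1 (x3 leaves); pivot element 2/3.
Divide row 1 by 2/3; eliminate column x1 from the other rows.
z-row update in column x2: 1 − (-7)·(3/2) = 23/2.

23/2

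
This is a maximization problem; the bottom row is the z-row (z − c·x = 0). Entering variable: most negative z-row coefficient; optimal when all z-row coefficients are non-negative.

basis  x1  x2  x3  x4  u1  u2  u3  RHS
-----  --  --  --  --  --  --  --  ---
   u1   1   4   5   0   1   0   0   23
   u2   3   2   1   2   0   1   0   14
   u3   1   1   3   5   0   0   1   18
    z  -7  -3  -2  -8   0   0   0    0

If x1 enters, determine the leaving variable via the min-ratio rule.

Column x1 entries and ratios — u1: 23/1 = 23; u2: 14/3 = 14/3; u3: 18/1 = 18.
Smallest ratio is 14/3 in the row of u2, so u2 leaves.

u2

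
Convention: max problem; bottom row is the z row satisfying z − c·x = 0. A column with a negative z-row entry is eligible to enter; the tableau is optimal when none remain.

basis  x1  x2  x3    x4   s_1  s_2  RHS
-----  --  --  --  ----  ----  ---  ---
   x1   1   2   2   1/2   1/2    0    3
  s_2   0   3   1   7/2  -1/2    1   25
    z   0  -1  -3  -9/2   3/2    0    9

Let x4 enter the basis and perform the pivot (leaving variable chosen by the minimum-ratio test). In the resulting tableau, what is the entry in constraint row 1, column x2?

4

Ratio test on column x4 — row 1: 3/(1/2) = 6; row 2: 25/(7/2) = 50/7. Minimum is 6 at row 1 (x1 leaves); pivot element 1/2.
Divide row 1 by 1/2; eliminate column x4 from the other rows.
In the new row 1, the x2 entry is the old entry divided by the pivot: 2/(1/2) = 4.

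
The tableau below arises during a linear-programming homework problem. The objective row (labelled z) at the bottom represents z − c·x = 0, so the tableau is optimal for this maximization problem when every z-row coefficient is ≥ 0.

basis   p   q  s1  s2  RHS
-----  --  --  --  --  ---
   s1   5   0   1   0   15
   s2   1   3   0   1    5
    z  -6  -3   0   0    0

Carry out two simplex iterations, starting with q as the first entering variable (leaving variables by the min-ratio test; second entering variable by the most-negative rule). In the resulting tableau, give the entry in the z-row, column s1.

1

Ratio test on column q — row 1: entry 0 ≤ 0; row 2: 5/3 = 5/3. Minimum is 5/3 at row 2 (s2 leaves); pivot element 3.
Divide row 2 by 3; eliminate column q from the other rows.
Second iteration: most negative z-row entry is -5 in column p, so p enters.
Ratio test on column p — row 1: 15/5 = 3; row 2: (5/3)/(1/3) = 5. Minimum is 3 at row 1 (s1 leaves); pivot element 5.
Divide row 1 by 5; eliminate column p from the other rows.
After both pivots, the entry at the z-row, column s1 is 1.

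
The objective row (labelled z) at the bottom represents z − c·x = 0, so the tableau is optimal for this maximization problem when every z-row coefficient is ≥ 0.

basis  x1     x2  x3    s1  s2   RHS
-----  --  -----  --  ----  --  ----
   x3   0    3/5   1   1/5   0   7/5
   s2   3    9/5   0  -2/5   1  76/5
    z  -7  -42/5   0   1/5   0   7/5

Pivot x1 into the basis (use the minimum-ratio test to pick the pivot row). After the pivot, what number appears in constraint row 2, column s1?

Ratio test on column x1 — row 1: entry 0 ≤ 0; row 2: (76/5)/3 = 76/15. Minimum is 76/15 at row 2 (s2 leaves); pivot element 3.
Divide row 2 by 3; eliminate column x1 from the other rows.
In the new row 2, the s1 entry is the old entry divided by the pivot: (-2/5)/3 = -2/15.

-2/15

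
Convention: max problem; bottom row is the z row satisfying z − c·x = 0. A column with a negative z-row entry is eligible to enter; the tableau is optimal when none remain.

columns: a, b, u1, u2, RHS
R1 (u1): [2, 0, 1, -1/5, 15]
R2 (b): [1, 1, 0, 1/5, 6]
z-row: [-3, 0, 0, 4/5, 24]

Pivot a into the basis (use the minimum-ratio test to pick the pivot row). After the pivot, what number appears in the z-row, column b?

3

Ratio test on column a — row 1: 15/2 = 15/2; row 2: 6/1 = 6. Minimum is 6 at row 2 (b leaves); pivot element 1.
Divide row 2 by 1; eliminate column a from the other rows.
z-row update in column b: 0 − (-3)·1 = 3.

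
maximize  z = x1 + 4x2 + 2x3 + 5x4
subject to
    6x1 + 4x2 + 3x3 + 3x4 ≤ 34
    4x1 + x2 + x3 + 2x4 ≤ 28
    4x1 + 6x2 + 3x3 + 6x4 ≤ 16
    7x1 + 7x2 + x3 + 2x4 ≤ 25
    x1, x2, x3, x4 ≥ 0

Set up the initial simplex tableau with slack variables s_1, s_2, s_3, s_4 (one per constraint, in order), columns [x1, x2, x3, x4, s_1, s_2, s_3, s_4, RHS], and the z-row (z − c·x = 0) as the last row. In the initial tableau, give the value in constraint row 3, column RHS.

16

The RHS of constraint 3 is b_3 = 16.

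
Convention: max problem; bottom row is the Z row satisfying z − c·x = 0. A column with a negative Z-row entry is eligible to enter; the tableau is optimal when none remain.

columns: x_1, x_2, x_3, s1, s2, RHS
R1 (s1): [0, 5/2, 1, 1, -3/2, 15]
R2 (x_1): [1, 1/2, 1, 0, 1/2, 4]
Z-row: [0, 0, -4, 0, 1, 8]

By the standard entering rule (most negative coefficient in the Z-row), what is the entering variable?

Negative Z-row entries: x_3: -4.
The most negative is -4 in column x_3, so x_3 enters.

x_3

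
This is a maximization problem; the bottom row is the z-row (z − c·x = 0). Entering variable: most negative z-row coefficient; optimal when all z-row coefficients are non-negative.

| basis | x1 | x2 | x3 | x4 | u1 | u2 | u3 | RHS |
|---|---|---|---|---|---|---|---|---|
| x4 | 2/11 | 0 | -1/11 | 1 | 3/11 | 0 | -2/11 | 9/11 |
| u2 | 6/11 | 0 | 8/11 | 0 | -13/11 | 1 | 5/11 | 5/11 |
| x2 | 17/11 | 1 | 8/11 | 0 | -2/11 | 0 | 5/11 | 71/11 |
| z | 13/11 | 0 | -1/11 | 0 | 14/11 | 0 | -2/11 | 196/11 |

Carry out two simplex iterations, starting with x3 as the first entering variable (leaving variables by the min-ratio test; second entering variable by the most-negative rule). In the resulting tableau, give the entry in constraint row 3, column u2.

-1

Ratio test on column x3 — row 1: entry -1/11 ≤ 0; row 2: (5/11)/(8/11) = 5/8; row 3: (71/11)/(8/11) = 71/8. Minimum is 5/8 at row 2 (u2 leaves); pivot element 8/11.
Divide row 2 by 8/11; eliminate column x3 from the other rows.
Second iteration: most negative z-row entry is -1/8 in column u3, so u3 enters.
Ratio test on column u3 — row 1: entry -1/8 ≤ 0; row 2: (5/8)/(5/8) = 1; row 3: entry 0 ≤ 0. Minimum is 1 at row 2 (x3 leaves); pivot element 5/8.
Divide row 2 by 5/8; eliminate column u3 from the other rows.
After both pivots, the entry at constraint row 3, column u2 is -1.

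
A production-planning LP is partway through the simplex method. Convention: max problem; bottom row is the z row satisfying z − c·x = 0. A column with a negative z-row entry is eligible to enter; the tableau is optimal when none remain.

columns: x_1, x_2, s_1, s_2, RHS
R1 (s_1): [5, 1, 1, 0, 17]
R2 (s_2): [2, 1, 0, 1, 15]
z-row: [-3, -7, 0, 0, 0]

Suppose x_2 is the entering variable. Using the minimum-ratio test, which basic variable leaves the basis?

s_2

Column x_2 entries and ratios — s_1: 17/1 = 17; s_2: 15/1 = 15.
Smallest ratio is 15 in the row of s_2, so s_2 leaves.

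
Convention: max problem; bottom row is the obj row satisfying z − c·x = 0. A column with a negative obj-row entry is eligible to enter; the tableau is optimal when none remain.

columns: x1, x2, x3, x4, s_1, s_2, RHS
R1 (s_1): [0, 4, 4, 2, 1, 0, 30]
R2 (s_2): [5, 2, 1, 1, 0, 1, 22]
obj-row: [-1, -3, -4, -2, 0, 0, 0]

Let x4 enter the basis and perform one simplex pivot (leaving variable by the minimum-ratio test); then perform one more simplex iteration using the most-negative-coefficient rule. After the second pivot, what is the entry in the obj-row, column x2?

1

Ratio test on column x4 — row 1: 30/2 = 15; row 2: 22/1 = 22. Minimum is 15 at row 1 (s_1 leaves); pivot element 2.
Divide row 1 by 2; eliminate column x4 from the other rows.
Second iteration: most negative obj-row entry is -1 in column x1, so x1 enters.
Ratio test on column x1 — row 1: entry 0 ≤ 0; row 2: 7/5 = 7/5. Minimum is 7/5 at row 2 (s_2 leaves); pivot element 5.
Divide row 2 by 5; eliminate column x1 from the other rows.
After both pivots, the entry at the obj-row, column x2 is 1.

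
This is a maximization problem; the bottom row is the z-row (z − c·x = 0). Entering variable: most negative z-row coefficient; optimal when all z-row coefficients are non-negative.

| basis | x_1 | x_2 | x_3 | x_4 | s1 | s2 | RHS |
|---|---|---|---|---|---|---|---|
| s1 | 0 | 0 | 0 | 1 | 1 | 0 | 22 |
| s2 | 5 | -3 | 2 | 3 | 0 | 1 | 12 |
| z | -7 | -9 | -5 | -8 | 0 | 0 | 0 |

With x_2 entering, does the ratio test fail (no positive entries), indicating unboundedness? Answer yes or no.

yes

Every constraint-row entry in column x_2 is ≤ 0, so increasing x_2 is unbounded.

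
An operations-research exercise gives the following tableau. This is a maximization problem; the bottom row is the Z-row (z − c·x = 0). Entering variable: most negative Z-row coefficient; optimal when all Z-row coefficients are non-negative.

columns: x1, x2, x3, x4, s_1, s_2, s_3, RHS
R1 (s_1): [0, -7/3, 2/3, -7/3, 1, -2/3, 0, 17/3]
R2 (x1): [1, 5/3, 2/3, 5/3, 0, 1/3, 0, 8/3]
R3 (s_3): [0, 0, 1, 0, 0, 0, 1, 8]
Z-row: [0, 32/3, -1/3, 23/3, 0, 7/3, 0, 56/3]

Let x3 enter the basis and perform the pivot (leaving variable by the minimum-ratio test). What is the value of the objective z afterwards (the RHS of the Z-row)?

20

Ratio test on column x3 — row 1: (17/3)/(2/3) = 17/2; row 2: (8/3)/(2/3) = 4; row 3: 8/1 = 8. Minimum is 4 at row 2 (x1 leaves); pivot element 2/3.
Pivot on row 2; the Z-row RHS becomes 56/3 − (-1/3)·4 = 20.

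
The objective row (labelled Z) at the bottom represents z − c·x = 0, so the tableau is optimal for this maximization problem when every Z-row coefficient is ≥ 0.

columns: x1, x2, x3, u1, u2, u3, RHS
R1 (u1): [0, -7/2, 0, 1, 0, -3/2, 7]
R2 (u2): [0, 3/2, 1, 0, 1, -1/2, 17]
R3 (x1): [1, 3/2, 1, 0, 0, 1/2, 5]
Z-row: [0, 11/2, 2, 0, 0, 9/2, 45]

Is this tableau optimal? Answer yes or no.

Every Z-row coefficient is ≥ 0, so the tableau is optimal.

yes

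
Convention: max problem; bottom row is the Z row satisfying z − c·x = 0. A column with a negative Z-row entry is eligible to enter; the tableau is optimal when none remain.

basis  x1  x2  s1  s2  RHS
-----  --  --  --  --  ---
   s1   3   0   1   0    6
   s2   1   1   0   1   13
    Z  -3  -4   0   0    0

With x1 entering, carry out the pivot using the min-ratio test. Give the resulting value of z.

6

Ratio test on column x1 — row 1: 6/3 = 2; row 2: 13/1 = 13. Minimum is 2 at row 1 (s1 leaves); pivot element 3.
Pivot on row 1; the Z-row RHS becomes 0 − (-3)·2 = 6.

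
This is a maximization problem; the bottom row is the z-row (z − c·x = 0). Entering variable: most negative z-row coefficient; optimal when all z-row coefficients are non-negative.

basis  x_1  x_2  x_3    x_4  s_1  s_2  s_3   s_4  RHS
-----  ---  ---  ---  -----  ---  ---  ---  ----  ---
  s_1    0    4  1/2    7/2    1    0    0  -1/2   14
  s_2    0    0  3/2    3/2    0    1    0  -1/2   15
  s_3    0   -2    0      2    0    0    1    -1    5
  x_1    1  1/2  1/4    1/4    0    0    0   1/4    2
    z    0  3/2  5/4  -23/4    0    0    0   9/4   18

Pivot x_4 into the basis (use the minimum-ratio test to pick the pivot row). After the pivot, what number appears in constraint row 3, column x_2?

-1

Ratio test on column x_4 — row 1: 14/(7/2) = 4; row 2: 15/(3/2) = 10; row 3: 5/2 = 5/2; row 4: 2/(1/4) = 8. Minimum is 5/2 at row 3 (s_3 leaves); pivot element 2.
Divide row 3 by 2; eliminate column x_4 from the other rows.
In the new row 3, the x_2 entry is the old entry divided by the pivot: (-2)/2 = -1.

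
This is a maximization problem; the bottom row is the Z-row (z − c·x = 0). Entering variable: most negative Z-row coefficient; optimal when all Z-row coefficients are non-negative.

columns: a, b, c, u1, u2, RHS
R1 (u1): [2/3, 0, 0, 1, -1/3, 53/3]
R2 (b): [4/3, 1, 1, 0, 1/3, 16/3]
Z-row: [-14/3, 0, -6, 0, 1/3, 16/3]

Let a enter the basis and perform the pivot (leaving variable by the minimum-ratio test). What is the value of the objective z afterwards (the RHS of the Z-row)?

Ratio test on column a — row 1: (53/3)/(2/3) = 53/2; row 2: (16/3)/(4/3) = 4. Minimum is 4 at row 2 (b leaves); pivot element 4/3.
Pivot on row 2; the Z-row RHS becomes 16/3 − (-14/3)·4 = 24.

24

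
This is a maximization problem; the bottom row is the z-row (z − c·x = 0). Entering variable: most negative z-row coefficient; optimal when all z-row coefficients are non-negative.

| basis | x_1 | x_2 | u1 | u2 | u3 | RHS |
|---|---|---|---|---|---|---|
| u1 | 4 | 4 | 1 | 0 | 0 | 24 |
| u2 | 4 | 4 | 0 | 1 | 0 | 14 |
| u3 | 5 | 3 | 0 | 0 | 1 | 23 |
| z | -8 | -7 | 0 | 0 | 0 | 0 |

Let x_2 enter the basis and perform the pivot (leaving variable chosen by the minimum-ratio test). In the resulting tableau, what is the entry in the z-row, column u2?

7/4

Ratio test on column x_2 — row 1: 24/4 = 6; row 2: 14/4 = 7/2; row 3: 23/3 = 23/3. Minimum is 7/2 at row 2 (u2 leaves); pivot element 4.
Divide row 2 by 4; eliminate column x_2 from the other rows.
z-row update in column u2: 0 − (-7)·(1/4) = 7/4.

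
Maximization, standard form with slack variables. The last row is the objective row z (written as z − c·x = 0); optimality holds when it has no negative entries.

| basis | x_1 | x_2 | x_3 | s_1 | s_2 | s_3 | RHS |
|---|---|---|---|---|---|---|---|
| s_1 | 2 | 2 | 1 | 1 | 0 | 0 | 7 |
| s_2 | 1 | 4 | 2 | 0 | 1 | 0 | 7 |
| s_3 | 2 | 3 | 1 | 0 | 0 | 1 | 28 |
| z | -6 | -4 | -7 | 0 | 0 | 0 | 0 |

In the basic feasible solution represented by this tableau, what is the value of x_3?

x_3 is not in the basis, so in the current basic feasible solution x_3 = 0.

0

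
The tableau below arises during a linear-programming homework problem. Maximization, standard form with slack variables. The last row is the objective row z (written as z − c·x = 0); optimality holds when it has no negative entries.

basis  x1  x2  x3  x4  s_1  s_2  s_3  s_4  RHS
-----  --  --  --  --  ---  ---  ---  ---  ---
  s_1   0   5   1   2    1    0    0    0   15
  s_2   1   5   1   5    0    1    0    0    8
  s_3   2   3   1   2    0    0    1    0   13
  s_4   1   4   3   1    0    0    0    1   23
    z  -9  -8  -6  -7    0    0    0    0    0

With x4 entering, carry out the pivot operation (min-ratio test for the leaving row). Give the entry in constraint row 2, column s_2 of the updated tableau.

Ratio test on column x4 — row 1: 15/2 = 15/2; row 2: 8/5 = 8/5; row 3: 13/2 = 13/2; row 4: 23/1 = 23. Minimum is 8/5 at row 2 (s_2 leaves); pivot element 5.
Divide row 2 by 5; eliminate column x4 from the other rows.
In the new row 2, the s_2 entry is the old entry divided by the pivot: 1/5 = 1/5.

1/5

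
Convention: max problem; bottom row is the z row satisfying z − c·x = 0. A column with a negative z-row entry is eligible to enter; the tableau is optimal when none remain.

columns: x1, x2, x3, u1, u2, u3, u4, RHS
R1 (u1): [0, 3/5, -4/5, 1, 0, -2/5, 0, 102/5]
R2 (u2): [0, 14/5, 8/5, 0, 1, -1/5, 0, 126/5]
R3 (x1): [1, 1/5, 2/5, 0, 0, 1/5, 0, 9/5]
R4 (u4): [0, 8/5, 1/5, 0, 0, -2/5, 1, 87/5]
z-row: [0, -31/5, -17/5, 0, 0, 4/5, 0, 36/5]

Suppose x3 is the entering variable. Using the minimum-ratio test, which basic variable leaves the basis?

x1

Column x3 entries and ratios — u1: -4/5 ≤ 0, skip; u2: (126/5)/(8/5) = 63/4; x1: (9/5)/(2/5) = 9/2; u4: (87/5)/(1/5) = 87.
Smallest ratio is 9/2 in the row of x1, so x1 leaves.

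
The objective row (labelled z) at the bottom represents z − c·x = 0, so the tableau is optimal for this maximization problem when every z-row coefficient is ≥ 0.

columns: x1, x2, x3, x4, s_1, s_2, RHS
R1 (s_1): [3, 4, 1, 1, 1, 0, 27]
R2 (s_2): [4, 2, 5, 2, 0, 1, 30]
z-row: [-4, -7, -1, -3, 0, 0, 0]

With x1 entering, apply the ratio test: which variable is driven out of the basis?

Column x1 entries and ratios — s_1: 27/3 = 9; s_2: 30/4 = 15/2.
Smallest ratio is 15/2 in the row of s_2, so s_2 leaves.

s_2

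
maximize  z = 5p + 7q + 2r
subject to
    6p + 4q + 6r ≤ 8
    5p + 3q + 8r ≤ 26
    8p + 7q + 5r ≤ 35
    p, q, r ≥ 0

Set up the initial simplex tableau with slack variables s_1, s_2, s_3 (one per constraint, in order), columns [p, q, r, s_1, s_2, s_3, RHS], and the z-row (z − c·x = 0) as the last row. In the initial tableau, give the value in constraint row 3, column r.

Constraint 3 has coefficient 5 on r.

5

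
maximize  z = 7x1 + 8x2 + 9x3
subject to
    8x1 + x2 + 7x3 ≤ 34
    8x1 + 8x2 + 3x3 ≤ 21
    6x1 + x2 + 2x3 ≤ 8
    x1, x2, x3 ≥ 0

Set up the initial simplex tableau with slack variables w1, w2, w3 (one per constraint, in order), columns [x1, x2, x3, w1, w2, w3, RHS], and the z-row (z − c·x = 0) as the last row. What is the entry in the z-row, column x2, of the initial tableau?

The z-row carries the negated objective coefficients: the x2 entry is -8.

-8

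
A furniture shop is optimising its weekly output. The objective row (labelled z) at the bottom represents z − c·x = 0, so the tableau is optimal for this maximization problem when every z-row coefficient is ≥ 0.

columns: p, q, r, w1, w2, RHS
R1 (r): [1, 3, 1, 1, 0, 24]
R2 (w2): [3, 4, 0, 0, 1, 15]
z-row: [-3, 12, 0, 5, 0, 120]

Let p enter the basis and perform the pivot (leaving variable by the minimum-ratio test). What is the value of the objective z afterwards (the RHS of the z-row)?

Ratio test on column p — row 1: 24/1 = 24; row 2: 15/3 = 5. Minimum is 5 at row 2 (w2 leaves); pivot element 3.
Pivot on row 2; the z-row RHS becomes 120 − (-3)·5 = 135.

135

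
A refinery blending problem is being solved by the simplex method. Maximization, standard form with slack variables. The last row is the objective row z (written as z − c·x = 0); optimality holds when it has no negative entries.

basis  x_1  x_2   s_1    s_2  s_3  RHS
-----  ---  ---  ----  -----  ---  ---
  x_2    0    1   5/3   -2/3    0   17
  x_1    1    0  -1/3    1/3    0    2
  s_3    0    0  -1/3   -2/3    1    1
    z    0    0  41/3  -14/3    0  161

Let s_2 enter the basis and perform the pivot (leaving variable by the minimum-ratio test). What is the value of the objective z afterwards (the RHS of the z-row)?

189

Ratio test on column s_2 — row 1: entry -2/3 ≤ 0; row 2: 2/(1/3) = 6; row 3: entry -2/3 ≤ 0. Minimum is 6 at row 2 (x_1 leaves); pivot element 1/3.
Pivot on row 2; the z-row RHS becomes 161 − (-14/3)·6 = 189.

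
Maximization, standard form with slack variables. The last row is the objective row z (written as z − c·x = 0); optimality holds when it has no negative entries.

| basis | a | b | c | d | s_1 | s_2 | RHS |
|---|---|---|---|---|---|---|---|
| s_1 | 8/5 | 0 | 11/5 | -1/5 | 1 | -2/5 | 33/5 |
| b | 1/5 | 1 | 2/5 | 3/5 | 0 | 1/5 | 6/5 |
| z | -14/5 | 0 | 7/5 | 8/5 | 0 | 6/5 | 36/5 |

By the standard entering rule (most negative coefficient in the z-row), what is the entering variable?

a

Negative z-row entries: a: -14/5.
The most negative is -14/5 in column a, so a enters.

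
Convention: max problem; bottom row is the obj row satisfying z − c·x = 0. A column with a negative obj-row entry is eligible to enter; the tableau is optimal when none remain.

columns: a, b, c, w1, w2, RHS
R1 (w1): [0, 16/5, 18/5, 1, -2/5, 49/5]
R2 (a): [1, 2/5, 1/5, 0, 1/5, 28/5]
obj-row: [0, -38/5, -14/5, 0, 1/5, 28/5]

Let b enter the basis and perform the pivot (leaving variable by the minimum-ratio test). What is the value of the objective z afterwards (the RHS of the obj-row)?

231/8

Ratio test on column b — row 1: (49/5)/(16/5) = 49/16; row 2: (28/5)/(2/5) = 14. Minimum is 49/16 at row 1 (w1 leaves); pivot element 16/5.
Pivot on row 1; the obj-row RHS becomes 28/5 − (-38/5)·(49/16) = 231/8.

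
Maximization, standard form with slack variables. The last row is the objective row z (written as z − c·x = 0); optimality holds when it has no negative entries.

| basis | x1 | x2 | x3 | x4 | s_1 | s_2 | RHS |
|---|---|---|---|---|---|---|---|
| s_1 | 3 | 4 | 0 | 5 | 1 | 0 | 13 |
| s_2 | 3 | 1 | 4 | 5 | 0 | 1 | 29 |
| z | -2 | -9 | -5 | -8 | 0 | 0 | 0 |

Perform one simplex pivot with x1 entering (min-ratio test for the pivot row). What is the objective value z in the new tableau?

Ratio test on column x1 — row 1: 13/3 = 13/3; row 2: 29/3 = 29/3. Minimum is 13/3 at row 1 (s_1 leaves); pivot element 3.
Pivot on row 1; the z-row RHS becomes 0 − (-2)·(13/3) = 26/3.

26/3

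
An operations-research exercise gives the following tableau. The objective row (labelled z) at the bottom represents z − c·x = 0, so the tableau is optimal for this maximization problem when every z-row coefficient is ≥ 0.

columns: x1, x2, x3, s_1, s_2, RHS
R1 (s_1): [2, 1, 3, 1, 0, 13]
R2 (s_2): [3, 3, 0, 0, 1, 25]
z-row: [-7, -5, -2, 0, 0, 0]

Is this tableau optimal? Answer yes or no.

no

The z-row has a negative entry -7 in column x1, so it is not optimal.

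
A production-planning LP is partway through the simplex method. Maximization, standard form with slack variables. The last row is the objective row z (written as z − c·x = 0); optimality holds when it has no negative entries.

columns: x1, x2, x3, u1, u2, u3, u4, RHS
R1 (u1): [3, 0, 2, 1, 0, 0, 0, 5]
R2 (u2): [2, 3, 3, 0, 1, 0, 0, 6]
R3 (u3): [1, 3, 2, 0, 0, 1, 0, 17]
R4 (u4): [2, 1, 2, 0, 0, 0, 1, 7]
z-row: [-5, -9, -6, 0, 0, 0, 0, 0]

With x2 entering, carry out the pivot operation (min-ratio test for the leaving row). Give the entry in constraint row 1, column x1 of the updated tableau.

3

Ratio test on column x2 — row 1: entry 0 ≤ 0; row 2: 6/3 = 2; row 3: 17/3 = 17/3; row 4: 7/1 = 7. Minimum is 2 at row 2 (u2 leaves); pivot element 3.
Divide row 2 by 3; eliminate column x2 from the other rows.
Row 1 update in column x1: 3 − 0·(2/3) = 3.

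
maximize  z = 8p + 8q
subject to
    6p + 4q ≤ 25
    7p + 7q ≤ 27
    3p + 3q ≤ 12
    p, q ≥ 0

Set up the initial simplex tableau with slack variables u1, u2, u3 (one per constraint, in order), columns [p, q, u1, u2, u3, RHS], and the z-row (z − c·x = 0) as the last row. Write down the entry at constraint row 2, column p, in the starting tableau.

Constraint 2 has coefficient 7 on p.

7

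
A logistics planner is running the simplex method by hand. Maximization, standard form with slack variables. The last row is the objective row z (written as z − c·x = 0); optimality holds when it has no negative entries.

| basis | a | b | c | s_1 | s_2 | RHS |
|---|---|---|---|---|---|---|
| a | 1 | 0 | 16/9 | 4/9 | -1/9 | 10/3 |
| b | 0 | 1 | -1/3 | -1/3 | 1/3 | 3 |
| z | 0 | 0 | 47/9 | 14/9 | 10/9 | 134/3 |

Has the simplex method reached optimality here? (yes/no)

yes

Every z-row coefficient is ≥ 0, so the tableau is optimal.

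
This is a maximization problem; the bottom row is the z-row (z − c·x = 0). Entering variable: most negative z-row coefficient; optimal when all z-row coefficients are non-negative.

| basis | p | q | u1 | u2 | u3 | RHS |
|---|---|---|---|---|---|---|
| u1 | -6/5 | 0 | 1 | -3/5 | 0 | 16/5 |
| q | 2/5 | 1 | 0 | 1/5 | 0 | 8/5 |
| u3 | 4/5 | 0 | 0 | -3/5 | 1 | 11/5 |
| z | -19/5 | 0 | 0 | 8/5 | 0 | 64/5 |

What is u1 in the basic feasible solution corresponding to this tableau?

u1 is basic (row 1); its value is the RHS of that row, 16/5.

16/5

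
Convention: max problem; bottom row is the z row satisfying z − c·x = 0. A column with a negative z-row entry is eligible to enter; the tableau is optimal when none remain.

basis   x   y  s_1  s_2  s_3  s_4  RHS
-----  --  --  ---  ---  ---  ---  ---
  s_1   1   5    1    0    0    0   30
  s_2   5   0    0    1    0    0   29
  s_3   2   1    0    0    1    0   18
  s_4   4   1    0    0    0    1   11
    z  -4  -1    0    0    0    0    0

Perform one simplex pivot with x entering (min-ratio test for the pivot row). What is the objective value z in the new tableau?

11

Ratio test on column x — row 1: 30/1 = 30; row 2: 29/5 = 29/5; row 3: 18/2 = 9; row 4: 11/4 = 11/4. Minimum is 11/4 at row 4 (s_4 leaves); pivot element 4.
Pivot on row 4; the z-row RHS becomes 0 − (-4)·(11/4) = 11.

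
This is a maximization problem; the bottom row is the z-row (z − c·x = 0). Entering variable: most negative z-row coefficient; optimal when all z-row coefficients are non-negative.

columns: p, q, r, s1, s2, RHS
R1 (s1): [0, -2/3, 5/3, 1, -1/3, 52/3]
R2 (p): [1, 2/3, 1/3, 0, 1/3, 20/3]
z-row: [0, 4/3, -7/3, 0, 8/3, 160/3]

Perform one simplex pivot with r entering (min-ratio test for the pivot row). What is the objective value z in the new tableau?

Ratio test on column r — row 1: (52/3)/(5/3) = 52/5; row 2: (20/3)/(1/3) = 20. Minimum is 52/5 at row 1 (s1 leaves); pivot element 5/3.
Pivot on row 1; the z-row RHS becomes 160/3 − (-7/3)·(52/5) = 388/5.

388/5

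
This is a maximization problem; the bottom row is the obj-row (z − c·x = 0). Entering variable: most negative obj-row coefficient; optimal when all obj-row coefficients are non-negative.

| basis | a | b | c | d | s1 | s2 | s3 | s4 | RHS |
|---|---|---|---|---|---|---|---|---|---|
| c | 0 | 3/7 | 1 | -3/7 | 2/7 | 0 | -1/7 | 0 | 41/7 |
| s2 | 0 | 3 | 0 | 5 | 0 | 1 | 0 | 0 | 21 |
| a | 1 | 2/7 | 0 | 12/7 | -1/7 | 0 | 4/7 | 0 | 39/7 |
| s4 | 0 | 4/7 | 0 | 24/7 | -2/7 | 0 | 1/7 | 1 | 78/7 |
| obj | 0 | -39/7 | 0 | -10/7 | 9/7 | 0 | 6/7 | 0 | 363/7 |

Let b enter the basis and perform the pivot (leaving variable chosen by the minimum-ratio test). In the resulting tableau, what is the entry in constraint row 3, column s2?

-2/21

Ratio test on column b — row 1: (41/7)/(3/7) = 41/3; row 2: 21/3 = 7; row 3: (39/7)/(2/7) = 39/2; row 4: (78/7)/(4/7) = 39/2. Minimum is 7 at row 2 (s2 leaves); pivot element 3.
Divide row 2 by 3; eliminate column b from the other rows.
Row 3 update in column s2: 0 − (2/7)·(1/3) = -2/21.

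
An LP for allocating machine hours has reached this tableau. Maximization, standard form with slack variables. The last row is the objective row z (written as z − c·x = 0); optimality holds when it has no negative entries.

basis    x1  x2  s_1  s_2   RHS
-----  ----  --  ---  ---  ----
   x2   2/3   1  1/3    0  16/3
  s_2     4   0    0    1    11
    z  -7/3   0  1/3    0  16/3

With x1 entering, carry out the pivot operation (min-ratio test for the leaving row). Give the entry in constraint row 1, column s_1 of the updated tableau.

1/3

Ratio test on column x1 — row 1: (16/3)/(2/3) = 8; row 2: 11/4 = 11/4. Minimum is 11/4 at row 2 (s_2 leaves); pivot element 4.
Divide row 2 by 4; eliminate column x1 from the other rows.
Row 1 update in column s_1: 1/3 − (2/3)·0 = 1/3.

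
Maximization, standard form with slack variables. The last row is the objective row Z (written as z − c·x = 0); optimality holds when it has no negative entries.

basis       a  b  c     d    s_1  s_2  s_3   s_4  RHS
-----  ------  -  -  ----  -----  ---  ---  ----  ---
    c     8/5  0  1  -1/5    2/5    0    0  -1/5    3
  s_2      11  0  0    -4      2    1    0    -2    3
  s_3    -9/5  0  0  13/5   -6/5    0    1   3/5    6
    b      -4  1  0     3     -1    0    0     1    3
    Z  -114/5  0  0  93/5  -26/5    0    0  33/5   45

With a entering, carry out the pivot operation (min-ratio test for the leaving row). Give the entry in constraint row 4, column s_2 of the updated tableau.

Ratio test on column a — row 1: 3/(8/5) = 15/8; row 2: 3/11 = 3/11; row 3: entry -9/5 ≤ 0; row 4: entry -4 ≤ 0. Minimum is 3/11 at row 2 (s_2 leaves); pivot element 11.
Divide row 2 by 11; eliminate column a from the other rows.
Row 4 update in column s_2: 0 − (-4)·(1/11) = 4/11.

4/11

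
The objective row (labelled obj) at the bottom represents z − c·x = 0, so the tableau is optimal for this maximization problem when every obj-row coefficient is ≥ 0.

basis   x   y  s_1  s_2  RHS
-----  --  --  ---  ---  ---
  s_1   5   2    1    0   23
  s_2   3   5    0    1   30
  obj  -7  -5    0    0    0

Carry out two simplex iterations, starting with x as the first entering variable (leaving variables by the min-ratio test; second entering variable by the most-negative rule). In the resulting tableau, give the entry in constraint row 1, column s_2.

-2/19

Ratio test on column x — row 1: 23/5 = 23/5; row 2: 30/3 = 10. Minimum is 23/5 at row 1 (s_1 leaves); pivot element 5.
Divide row 1 by 5; eliminate column x from the other rows.
Second iteration: most negative obj-row entry is -11/5 in column y, so y enters.
Ratio test on column y — row 1: (23/5)/(2/5) = 23/2; row 2: (81/5)/(19/5) = 81/19. Minimum is 81/19 at row 2 (s_2 leaves); pivot element 19/5.
Divide row 2 by 19/5; eliminate column y from the other rows.
After both pivots, the entry at constraint row 1, column s_2 is -2/19.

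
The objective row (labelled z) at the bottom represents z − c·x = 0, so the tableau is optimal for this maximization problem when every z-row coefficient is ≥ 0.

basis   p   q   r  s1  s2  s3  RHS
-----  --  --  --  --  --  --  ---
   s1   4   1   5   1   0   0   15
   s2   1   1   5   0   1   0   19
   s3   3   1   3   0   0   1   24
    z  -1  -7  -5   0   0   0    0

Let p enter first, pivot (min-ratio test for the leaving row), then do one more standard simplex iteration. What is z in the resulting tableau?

Ratio test on column p — row 1: 15/4 = 15/4; row 2: 19/1 = 19; row 3: 24/3 = 8. Minimum is 15/4 at row 1 (s1 leaves); pivot element 4.
Pivot on row 1; the z-row RHS becomes 0 − (-1)·(15/4) = 15/4.
Next entering variable (most negative z-row entry -27/4): q.
Ratio test on column q — row 1: (15/4)/(1/4) = 15; row 2: (61/4)/(3/4) = 61/3; row 3: (51/4)/(1/4) = 51. Minimum is 15 at row 1 (p leaves); pivot element 1/4.
After the second pivot the z-row RHS is 15/4 − (-27/4)·15 = 105.

105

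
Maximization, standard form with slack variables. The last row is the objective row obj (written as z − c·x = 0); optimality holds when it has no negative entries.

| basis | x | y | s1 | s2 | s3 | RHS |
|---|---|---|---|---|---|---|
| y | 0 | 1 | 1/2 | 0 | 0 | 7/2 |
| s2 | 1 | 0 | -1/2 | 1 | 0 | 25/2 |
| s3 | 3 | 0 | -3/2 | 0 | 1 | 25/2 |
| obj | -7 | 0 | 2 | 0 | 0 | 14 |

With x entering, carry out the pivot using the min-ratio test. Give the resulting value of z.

259/6

Ratio test on column x — row 1: entry 0 ≤ 0; row 2: (25/2)/1 = 25/2; row 3: (25/2)/3 = 25/6. Minimum is 25/6 at row 3 (s3 leaves); pivot element 3.
Pivot on row 3; the obj-row RHS becomes 14 − (-7)·(25/6) = 259/6.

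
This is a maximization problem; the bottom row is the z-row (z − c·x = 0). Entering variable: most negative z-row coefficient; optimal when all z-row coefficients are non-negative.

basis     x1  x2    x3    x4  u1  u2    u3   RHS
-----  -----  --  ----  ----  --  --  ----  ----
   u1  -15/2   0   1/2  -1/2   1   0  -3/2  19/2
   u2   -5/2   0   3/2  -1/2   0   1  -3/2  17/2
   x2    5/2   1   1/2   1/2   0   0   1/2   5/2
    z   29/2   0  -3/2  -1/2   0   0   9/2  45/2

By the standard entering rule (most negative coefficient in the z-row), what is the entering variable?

x3

Negative z-row entries: x3: -3/2, x4: -1/2.
The most negative is -3/2 in column x3, so x3 enters.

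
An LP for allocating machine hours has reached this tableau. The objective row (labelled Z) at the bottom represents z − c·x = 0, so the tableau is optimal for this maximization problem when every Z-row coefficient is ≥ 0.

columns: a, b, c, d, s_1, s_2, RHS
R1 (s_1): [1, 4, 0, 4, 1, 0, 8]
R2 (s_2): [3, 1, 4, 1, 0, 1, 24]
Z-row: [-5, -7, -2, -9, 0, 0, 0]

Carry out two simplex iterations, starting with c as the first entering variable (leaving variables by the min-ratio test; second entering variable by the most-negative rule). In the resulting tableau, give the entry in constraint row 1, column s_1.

1/4

Ratio test on column c — row 1: entry 0 ≤ 0; row 2: 24/4 = 6. Minimum is 6 at row 2 (s_2 leaves); pivot element 4.
Divide row 2 by 4; eliminate column c from the other rows.
Second iteration: most negative Z-row entry is -17/2 in column d, so d enters.
Ratio test on column d — row 1: 8/4 = 2; row 2: 6/(1/4) = 24. Minimum is 2 at row 1 (s_1 leaves); pivot element 4.
Divide row 1 by 4; eliminate column d from the other rows.
After both pivots, the entry at constraint row 1, column s_1 is 1/4.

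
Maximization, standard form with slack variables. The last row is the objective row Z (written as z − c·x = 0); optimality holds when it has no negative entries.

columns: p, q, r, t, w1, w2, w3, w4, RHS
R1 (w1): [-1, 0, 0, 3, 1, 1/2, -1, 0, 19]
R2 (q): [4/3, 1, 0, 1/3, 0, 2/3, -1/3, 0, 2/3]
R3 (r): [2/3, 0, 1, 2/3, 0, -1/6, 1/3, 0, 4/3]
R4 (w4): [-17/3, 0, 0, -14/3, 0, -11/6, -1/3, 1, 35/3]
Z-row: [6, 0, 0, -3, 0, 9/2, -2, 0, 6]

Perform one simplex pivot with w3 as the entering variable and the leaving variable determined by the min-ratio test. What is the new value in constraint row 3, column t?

Ratio test on column w3 — row 1: entry -1 ≤ 0; row 2: entry -1/3 ≤ 0; row 3: (4/3)/(1/3) = 4; row 4: entry -1/3 ≤ 0. Minimum is 4 at row 3 (r leaves); pivot element 1/3.
Divide row 3 by 1/3; eliminate column w3 from the other rows.
In the new row 3, the t entry is the old entry divided by the pivot: (2/3)/(1/3) = 2.

2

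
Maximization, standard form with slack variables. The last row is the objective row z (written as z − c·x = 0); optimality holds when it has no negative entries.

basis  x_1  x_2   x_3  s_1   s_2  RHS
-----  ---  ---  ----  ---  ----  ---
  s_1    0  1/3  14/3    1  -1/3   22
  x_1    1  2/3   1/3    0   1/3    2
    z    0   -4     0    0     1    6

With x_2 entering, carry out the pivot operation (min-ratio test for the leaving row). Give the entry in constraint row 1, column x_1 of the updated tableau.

Ratio test on column x_2 — row 1: 22/(1/3) = 66; row 2: 2/(2/3) = 3. Minimum is 3 at row 2 (x_1 leaves); pivot element 2/3.
Divide row 2 by 2/3; eliminate column x_2 from the other rows.
Row 1 update in column x_1: 0 − (1/3)·(3/2) = -1/2.

-1/2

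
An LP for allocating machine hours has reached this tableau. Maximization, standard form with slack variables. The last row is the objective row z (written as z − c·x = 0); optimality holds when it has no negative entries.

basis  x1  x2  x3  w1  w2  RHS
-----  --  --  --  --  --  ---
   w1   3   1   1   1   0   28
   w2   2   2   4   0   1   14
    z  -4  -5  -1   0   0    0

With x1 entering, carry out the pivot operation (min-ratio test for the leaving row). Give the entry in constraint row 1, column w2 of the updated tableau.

-3/2

Ratio test on column x1 — row 1: 28/3 = 28/3; row 2: 14/2 = 7. Minimum is 7 at row 2 (w2 leaves); pivot element 2.
Divide row 2 by 2; eliminate column x1 from the other rows.
Row 1 update in column w2: 0 − 3·(1/2) = -3/2.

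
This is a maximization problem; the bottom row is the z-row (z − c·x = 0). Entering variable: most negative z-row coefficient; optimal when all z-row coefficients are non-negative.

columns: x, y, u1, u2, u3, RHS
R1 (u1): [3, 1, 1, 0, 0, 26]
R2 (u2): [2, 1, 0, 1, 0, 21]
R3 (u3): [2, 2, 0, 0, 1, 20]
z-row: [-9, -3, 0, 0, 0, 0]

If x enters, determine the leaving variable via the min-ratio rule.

u1

Column x entries and ratios — u1: 26/3 = 26/3; u2: 21/2 = 21/2; u3: 20/2 = 10.
Smallest ratio is 26/3 in the row of u1, so u1 leaves.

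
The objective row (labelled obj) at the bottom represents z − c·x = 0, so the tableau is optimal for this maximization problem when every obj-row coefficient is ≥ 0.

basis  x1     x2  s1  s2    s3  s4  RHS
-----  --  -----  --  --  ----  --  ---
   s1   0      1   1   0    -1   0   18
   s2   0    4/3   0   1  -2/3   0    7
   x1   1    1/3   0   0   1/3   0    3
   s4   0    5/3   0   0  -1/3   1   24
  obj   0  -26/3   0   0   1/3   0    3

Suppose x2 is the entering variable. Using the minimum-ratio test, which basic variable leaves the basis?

Column x2 entries and ratios — s1: 18/1 = 18; s2: 7/(4/3) = 21/4; x1: 3/(1/3) = 9; s4: 24/(5/3) = 72/5.
Smallest ratio is 21/4 in the row of s2, so s2 leaves.

s2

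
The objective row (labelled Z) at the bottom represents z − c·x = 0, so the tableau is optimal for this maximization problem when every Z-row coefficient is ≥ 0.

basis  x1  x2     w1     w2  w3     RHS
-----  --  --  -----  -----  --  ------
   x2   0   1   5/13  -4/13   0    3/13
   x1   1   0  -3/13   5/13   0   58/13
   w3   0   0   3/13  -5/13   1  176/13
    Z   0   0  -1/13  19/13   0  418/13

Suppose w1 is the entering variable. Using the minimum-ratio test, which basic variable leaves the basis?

x2

Column w1 entries and ratios — x2: (3/13)/(5/13) = 3/5; x1: -3/13 ≤ 0, skip; w3: (176/13)/(3/13) = 176/3.
Smallest ratio is 3/5 in the row of x2, so x2 leaves.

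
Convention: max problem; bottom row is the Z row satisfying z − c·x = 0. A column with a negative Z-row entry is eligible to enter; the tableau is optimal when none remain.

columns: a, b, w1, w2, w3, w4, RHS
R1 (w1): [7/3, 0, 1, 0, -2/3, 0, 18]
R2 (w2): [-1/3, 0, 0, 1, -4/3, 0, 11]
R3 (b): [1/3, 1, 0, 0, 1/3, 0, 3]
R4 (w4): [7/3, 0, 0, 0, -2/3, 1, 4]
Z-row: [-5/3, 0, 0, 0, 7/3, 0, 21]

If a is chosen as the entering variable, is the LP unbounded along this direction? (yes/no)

no

Column a has positive entries in row(s) 1, 3, 4, so the ratio test bounds it — not unbounded.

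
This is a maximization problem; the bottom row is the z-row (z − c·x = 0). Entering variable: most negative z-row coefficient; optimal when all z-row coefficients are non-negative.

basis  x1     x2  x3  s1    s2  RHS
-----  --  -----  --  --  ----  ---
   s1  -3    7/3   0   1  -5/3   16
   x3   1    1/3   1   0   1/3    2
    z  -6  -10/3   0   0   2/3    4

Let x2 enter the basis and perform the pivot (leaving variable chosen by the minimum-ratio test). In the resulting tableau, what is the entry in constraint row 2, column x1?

Ratio test on column x2 — row 1: 16/(7/3) = 48/7; row 2: 2/(1/3) = 6. Minimum is 6 at row 2 (x3 leaves); pivot element 1/3.
Divide row 2 by 1/3; eliminate column x2 from the other rows.
In the new row 2, the x1 entry is the old entry divided by the pivot: 1/(1/3) = 3.

3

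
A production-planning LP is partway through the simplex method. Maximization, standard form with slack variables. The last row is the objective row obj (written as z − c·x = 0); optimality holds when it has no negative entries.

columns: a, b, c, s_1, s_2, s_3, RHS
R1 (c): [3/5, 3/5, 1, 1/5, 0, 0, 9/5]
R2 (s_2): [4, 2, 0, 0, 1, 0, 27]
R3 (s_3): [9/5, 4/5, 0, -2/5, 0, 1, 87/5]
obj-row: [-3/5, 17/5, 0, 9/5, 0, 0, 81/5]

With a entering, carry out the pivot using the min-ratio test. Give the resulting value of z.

Ratio test on column a — row 1: (9/5)/(3/5) = 3; row 2: 27/4 = 27/4; row 3: (87/5)/(9/5) = 29/3. Minimum is 3 at row 1 (c leaves); pivot element 3/5.
Pivot on row 1; the obj-row RHS becomes 81/5 − (-3/5)·3 = 18.

18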